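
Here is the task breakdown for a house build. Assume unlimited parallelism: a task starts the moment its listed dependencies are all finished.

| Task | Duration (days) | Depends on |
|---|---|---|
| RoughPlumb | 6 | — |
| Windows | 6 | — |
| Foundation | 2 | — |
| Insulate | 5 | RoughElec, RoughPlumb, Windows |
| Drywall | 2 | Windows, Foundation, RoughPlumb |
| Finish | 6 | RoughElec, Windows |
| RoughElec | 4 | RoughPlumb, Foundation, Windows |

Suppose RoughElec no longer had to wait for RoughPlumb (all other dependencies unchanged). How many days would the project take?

16

Before: longest chain Windows→RoughElec→Finish = 6+4+6 = 16, finish 16.
Dropping RoughPlumb→RoughElec doesn't change RoughElec's earliest start (6); another predecessor still binds.
The longest chain is now Windows→RoughElec→Finish = 6+4+6 = 16, so the project takes 16 days.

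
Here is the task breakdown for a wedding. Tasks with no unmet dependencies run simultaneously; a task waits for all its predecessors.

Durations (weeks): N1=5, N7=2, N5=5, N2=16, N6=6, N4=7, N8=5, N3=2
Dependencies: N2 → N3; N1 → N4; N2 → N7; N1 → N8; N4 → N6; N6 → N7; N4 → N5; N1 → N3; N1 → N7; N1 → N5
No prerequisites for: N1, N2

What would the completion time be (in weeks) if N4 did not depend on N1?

With the dependency in place, N1→N4→N6→N7 = 5+7+6+2 = 20 sets the finish at 20 weeks.
Without N1→N4, N4's earliest start moves from 5 to 0.
After: N2→N3 = 16+2 = 18 → 18 weeks.

18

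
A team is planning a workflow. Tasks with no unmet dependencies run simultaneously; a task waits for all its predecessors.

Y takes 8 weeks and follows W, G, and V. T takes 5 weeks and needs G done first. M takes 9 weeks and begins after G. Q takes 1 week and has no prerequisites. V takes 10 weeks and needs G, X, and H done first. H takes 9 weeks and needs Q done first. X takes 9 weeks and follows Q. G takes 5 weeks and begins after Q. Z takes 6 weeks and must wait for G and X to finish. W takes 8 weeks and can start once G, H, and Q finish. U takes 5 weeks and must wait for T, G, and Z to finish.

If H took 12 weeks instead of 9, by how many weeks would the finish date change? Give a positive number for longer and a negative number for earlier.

3

Actual critical path: Q→H→V→Y = 1+9+10+8 = 28 ⇒ 28 weeks.
Since H is critical, the +3 change carries straight to that chain (now 31 weeks).
No other chain overtakes it, so the finish is 31 weeks.
Change in finish: 31 − 28 = +3 weeks.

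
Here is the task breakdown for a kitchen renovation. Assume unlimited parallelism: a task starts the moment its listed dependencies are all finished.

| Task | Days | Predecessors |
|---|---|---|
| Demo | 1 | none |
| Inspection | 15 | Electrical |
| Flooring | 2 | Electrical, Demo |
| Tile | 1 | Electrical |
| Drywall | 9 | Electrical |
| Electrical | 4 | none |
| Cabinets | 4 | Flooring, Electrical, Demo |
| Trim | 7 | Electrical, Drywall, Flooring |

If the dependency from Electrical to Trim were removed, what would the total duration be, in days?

With the dependency in place, Electrical→Drywall→Trim = 4+9+7 = 20 sets the finish at 20 days.
Dropping Electrical→Trim doesn't change Trim's earliest start (13); another predecessor still binds.
After: Electrical→Drywall→Trim = 4+9+7 = 20 → 20 days.

20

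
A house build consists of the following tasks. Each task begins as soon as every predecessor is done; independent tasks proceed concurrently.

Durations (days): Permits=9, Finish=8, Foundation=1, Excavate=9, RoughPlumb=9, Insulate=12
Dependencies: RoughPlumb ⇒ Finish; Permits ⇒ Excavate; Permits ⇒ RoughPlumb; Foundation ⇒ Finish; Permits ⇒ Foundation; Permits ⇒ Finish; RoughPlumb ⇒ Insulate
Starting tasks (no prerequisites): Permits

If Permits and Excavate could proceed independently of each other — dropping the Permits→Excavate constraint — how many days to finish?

30

With the dependency in place, Permits→RoughPlumb→Insulate = 9+9+12 = 30 sets the finish at 30 days.
Without Permits→Excavate, Excavate's earliest start moves from 9 to 0.
New critical path: Permits→RoughPlumb→Insulate = 9+9+12 = 30 ⇒ 30 days.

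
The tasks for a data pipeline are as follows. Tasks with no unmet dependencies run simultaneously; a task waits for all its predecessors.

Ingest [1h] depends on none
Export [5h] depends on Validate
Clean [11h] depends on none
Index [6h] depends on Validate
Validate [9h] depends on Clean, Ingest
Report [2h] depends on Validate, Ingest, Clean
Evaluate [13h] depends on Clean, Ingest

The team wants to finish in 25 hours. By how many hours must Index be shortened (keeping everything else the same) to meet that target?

1

Current finish: 26 hours; target: 25.
Index is on every critical path, so each hour cut from Index cuts the finish by one (this holds down to a finish of 25).
Need 26 − 25 = 1 hour off Index → Index becomes 5 hours, finish becomes 25.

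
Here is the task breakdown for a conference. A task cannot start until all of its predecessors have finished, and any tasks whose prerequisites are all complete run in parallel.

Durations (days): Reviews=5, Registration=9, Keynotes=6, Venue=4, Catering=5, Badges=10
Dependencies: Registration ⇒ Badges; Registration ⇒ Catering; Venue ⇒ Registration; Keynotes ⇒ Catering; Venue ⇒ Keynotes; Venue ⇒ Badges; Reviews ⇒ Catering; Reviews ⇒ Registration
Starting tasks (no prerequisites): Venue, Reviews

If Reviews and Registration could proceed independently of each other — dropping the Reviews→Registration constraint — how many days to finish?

Original critical path: Reviews→Registration→Badges = 5+9+10 = 24 ⇒ 24 days.
Without Reviews→Registration, Registration's earliest start moves from 5 to 4.
After: Venue→Registration→Badges = 4+9+10 = 23 → 23 days.

23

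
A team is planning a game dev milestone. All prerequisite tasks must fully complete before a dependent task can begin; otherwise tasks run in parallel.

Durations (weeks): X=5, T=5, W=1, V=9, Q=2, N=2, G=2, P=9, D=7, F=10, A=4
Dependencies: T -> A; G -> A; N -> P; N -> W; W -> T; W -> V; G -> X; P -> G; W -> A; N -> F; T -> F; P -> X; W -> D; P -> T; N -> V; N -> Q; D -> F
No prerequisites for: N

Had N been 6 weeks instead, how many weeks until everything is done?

30

Actual critical path: N→P→T→F = 2+9+5+10 = 26 ⇒ 26 weeks.
Since N is critical, the +4 change carries straight to that chain (now 30 weeks).
The critical path is still N→P→T→F; finish is now 30 weeks.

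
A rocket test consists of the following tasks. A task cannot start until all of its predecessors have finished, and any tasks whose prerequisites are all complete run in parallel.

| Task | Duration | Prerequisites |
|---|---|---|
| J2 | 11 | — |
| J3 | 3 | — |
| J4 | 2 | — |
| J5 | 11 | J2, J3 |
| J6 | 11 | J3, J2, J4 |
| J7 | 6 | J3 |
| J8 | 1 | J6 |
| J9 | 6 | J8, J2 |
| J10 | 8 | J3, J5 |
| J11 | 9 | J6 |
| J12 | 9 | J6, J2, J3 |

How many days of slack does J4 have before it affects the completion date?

The longest chain is J2→J6→J11 = 11+11+9 = 31; overall finish 31 days.
J4 finishes as early as 2 and must finish by 11.
Slack of J4 = 9 − 0 = 9 days.

9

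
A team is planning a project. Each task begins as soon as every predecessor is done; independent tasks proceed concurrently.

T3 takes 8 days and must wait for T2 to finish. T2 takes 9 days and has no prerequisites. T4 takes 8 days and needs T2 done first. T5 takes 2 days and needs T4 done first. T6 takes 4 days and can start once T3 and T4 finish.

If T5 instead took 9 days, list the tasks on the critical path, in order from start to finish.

T2, T4, T5

Critical path before the change: T2→T3→T6 = 9+8+4 = 21 giving 21 days.
The longest path through T5 is only 19 days, so T5 has float 2.
The binding chain switches to T2→T4→T5 = 9+8+9 = 26; finish 26 days.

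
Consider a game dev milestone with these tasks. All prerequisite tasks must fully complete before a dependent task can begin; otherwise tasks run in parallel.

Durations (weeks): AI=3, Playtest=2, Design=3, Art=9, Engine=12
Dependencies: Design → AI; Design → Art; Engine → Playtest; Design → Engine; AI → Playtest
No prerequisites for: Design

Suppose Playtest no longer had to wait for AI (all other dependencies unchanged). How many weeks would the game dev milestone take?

17

Original critical path: Design→Engine→Playtest = 3+12+2 = 17 ⇒ 17 weeks.
Dropping AI→Playtest doesn't change Playtest's earliest start (15); another predecessor still binds.
The longest chain is now Design→Engine→Playtest = 3+12+2 = 17, so the game dev milestone takes 17 weeks.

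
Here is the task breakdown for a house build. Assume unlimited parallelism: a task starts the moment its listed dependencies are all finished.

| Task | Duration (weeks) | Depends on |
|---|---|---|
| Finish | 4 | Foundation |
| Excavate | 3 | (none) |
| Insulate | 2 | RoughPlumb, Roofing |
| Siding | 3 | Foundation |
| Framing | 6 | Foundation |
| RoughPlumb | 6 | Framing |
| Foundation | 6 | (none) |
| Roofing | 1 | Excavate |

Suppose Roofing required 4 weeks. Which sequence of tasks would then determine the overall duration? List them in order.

Critical path before the change: Foundation→Framing→RoughPlumb→Insulate = 6+6+6+2 = 20 giving 20 weeks.
The longest path through Roofing is only 6 weeks, so Roofing has float 14.
No other chain overtakes it, so the finish is 20 weeks.

Foundation, Framing, RoughPlumb, Insulate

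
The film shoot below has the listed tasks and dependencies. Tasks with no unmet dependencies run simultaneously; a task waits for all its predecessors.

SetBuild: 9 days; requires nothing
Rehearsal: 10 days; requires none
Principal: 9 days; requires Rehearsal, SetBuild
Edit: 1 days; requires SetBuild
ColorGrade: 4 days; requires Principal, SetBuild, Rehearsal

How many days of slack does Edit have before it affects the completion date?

Rehearsal→Principal→ColorGrade = 10+9+4 = 23 sets the makespan at 23 days.
The longest chain containing Edit totals 10 days.
Slack of Edit = 22 − 9 = 13 days.

13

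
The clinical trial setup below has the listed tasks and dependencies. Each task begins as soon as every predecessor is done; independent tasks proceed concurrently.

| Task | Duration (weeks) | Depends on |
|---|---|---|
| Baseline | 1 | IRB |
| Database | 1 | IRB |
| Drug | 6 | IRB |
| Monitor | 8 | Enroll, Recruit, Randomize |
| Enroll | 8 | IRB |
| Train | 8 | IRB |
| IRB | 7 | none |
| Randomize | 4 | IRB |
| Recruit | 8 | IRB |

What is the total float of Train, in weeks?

Critical path: IRB→Recruit→Monitor = 7+8+8 = 23, so the finish is 23 weeks.
Train finishes as early as 15 and must finish by 23.
So Train can slip 23 − 15 = 8 weeks.

8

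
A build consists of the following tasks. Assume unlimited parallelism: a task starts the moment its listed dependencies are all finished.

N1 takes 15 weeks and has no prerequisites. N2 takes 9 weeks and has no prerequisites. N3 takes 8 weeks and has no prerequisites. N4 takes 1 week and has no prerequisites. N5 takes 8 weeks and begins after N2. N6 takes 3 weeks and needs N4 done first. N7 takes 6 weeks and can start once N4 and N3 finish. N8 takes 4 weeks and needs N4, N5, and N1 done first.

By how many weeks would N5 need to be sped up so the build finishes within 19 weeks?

Current finish: 21 weeks; target: 19.
N5 is on every critical path, so each week cut from N5 cuts the finish by one (this holds down to a finish of 19).
Need 21 − 19 = 2 weeks off N5 → N5 becomes 6 weeks, finish becomes 19.

2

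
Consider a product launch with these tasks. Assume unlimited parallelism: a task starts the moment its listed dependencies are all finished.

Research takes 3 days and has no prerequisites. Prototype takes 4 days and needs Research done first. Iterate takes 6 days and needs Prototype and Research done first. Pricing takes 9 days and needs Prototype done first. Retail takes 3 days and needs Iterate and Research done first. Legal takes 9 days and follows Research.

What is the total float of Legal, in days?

The longest chain is Research→Prototype→Iterate→Retail = 3+4+6+3 = 16; overall finish 16 days.
The longest chain containing Legal totals 12 days.
So Legal can slip 16 − 12 = 4 days.

4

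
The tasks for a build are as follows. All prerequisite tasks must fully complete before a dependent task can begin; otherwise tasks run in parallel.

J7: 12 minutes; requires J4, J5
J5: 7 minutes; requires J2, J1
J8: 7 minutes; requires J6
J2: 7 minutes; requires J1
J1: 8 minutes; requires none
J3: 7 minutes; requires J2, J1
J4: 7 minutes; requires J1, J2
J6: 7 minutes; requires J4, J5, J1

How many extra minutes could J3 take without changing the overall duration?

14

Critical path: J1→J2→J4→J6→J8 = 8+7+7+7+7 = 36, so the finish is 36 minutes.
The longest chain containing J3 totals 22 minutes.
Slack of J3 = 29 − 15 = 14 minutes.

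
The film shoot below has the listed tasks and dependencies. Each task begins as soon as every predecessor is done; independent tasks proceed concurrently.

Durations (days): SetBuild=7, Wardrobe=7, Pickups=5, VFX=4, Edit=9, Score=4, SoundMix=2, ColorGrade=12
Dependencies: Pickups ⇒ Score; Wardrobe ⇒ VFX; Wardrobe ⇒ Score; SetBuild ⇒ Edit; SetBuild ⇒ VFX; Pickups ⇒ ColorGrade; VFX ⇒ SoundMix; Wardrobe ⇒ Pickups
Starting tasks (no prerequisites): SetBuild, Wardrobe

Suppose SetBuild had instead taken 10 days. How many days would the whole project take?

24

Baseline: Wardrobe→Pickups→ColorGrade = 7+5+12 = 24 → 24 days.
SetBuild is off the critical path — its longest chain is 16 days, giving 8 of slack.
That remains the longest chain; total 24 days.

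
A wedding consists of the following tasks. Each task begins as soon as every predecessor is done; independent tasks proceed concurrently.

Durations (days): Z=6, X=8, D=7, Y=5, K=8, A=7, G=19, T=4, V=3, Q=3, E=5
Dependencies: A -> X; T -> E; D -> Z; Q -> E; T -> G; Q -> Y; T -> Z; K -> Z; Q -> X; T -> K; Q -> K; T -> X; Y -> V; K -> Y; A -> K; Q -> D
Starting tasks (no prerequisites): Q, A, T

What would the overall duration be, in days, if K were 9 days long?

Actual critical path: A→K→Y→V = 7+8+5+3 = 23 ⇒ 23 days.
K lies on that path, so at 9 days the path becomes 24 days.
No other chain overtakes it, so the finish is 24 days.

24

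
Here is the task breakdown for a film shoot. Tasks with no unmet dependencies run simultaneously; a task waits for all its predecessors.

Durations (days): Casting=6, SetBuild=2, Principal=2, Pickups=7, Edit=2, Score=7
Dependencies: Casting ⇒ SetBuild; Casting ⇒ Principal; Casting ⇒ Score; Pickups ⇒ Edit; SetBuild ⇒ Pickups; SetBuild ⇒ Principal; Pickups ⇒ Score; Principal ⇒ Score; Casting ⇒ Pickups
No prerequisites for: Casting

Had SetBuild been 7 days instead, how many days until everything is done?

27

As given, the longest chain is Casting→SetBuild→Pickups→Score = 6+2+7+7 = 22, so the finish is 22 days.
SetBuild is on the critical path; changing it to 7 makes that path 27 days.
No other chain overtakes it, so the finish is 27 days.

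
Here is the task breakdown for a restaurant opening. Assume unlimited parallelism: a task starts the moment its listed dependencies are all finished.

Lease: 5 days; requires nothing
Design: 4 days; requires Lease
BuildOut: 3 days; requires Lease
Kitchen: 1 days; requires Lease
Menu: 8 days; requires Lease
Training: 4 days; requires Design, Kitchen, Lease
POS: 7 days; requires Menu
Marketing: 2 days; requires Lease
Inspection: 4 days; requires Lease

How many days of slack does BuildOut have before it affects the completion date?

12

Lease→Menu→POS = 5+8+7 = 20 sets the makespan at 20 days.
BuildOut finishes as early as 8 and must finish by 20.
So BuildOut can slip 20 − 8 = 12 days.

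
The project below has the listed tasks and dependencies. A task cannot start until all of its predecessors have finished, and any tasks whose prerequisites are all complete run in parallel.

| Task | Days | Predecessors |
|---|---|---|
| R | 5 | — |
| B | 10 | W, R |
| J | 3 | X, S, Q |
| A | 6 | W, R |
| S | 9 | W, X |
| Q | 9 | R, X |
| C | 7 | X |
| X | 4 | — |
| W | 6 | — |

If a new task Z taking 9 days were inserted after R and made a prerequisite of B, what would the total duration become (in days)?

24

Originally the project takes 18 days.
With Z inserted, B now waits for max(W, R, Z).
New critical path: R→Z→B = 5+9+10 = 24 ⇒ 24 days.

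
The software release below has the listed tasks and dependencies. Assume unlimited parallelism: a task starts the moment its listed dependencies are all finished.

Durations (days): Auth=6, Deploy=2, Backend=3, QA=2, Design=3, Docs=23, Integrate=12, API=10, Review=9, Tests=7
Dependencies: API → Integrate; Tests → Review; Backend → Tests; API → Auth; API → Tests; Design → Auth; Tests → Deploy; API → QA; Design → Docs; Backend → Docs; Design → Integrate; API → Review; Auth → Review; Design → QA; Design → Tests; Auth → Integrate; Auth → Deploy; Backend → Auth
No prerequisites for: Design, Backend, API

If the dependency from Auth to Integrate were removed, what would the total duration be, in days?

With the dependency in place, API→Auth→Integrate = 10+6+12 = 28 sets the finish at 28 days.
Without Auth→Integrate, Integrate's earliest start moves from 16 to 10.
The longest chain is now Design→Docs = 3+23 = 26, so the plan takes 26 days.

26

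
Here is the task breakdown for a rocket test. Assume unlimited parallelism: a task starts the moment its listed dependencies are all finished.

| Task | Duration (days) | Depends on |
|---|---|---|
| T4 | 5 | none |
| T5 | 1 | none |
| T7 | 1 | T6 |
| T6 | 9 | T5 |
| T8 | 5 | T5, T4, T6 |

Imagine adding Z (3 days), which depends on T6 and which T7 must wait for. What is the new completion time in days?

Originally the rocket test takes 15 days.
With Z inserted, T7 now waits for max(T6, Z).
New critical path: T5→T6→T8 = 1+9+5 = 15 ⇒ 15 days.

15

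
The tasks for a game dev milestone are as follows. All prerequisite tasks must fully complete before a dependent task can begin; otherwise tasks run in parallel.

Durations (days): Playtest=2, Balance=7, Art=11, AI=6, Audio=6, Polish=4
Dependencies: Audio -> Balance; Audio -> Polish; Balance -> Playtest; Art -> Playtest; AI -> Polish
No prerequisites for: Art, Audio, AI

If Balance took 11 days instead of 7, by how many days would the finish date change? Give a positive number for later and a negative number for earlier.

4

Actual critical path: Audio→Balance→Playtest = 6+7+2 = 15 ⇒ 15 days.
Since Balance is critical, the +4 change carries straight to that chain (now 19 days).
No other chain overtakes it, so the finish is 19 days.
Change in finish: 19 − 15 = +4 days.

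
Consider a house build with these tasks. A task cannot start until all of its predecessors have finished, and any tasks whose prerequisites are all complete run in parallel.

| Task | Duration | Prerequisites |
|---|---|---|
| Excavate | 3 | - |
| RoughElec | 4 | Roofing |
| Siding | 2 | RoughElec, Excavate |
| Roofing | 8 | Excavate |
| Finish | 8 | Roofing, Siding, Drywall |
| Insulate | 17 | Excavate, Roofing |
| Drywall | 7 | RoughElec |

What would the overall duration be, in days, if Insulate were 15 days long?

30

The binding path is Excavate→Roofing→RoughElec→Drywall→Finish = 3+8+4+7+8 = 30; finish at 30 days.
The longest path through Insulate is only 28 days, so Insulate has float 2.
The critical path is still Excavate→Roofing→RoughElec→Drywall→Finish; finish is now 30 days.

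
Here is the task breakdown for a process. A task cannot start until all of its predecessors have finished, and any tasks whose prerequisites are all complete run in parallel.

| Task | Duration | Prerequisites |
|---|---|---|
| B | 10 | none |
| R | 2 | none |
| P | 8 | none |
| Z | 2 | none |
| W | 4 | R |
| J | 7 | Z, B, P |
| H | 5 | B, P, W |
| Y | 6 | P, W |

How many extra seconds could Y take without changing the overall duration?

The longest chain is B→J = 10+7 = 17; overall finish 17 seconds.
The longest chain containing Y totals 14 seconds.
Slack of Y = 11 − 8 = 3 seconds.

3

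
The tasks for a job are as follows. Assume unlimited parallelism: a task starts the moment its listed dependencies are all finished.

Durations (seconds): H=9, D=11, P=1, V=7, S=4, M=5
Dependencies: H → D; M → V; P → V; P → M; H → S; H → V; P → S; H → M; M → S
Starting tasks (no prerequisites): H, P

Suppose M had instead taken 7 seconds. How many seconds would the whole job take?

The binding path is H→M→V = 9+5+7 = 21; finish at 21 seconds.
Since M is critical, the +2 change carries straight to that chain (now 23 seconds).
That remains the longest chain; total 23 seconds.

23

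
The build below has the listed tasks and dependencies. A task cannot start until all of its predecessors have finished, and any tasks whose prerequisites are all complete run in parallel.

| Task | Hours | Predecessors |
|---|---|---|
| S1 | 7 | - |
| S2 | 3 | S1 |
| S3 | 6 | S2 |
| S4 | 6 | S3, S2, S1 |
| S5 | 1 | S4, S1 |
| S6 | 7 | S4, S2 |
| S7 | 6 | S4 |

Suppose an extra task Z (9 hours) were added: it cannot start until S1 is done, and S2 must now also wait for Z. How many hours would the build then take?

38

Originally the build takes 29 hours.
With Z inserted, S2 now waits for max(S1, Z).
New critical path: S1→Z→S2→S3→S4→S6 = 7+9+3+6+6+7 = 38 ⇒ 38 hours.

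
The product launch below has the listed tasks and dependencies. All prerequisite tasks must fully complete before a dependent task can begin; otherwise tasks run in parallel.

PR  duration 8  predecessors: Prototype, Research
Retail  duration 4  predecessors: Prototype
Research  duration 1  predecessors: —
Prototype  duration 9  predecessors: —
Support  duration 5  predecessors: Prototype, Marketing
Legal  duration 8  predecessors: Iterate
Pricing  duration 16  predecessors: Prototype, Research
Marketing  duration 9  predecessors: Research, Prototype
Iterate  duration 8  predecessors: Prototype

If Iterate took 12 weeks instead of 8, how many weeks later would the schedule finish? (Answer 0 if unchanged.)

The binding path is Prototype→Iterate→Legal = 9+8+8 = 25; finish at 25 weeks.
Iterate is on the critical path; changing it to 12 makes that path 29 weeks.
No other chain overtakes it, so the finish is 29 weeks.
Change in finish: 29 − 25 = +4 weeks.

4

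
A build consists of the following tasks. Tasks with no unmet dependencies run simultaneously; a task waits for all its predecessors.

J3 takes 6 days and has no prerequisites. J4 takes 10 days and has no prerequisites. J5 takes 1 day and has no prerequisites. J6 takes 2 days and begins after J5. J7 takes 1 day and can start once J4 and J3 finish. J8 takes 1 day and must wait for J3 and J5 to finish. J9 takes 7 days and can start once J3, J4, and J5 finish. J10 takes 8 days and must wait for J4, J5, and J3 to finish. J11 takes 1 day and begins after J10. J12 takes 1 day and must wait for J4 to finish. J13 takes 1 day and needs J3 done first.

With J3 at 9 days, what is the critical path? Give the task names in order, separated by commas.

As given, the longest chain is J4→J10→J11 = 10+8+1 = 19, so the finish is 19 days.
The longest path through J3 is only 15 days, so J3 has float 4.
No other chain overtakes it, so the finish is 19 days.

J4, J10, J11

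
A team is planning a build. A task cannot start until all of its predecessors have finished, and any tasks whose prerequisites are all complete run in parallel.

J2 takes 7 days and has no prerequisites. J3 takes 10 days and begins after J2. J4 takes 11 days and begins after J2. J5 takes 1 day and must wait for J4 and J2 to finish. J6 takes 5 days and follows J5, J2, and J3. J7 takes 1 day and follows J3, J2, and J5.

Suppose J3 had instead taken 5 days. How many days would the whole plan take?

Actual critical path: J2→J4→J5→J6 = 7+11+1+5 = 24 ⇒ 24 days.
J3 is off the critical path — its longest chain is 22 days, giving 2 of slack.
That remains the longest chain; total 24 days.

24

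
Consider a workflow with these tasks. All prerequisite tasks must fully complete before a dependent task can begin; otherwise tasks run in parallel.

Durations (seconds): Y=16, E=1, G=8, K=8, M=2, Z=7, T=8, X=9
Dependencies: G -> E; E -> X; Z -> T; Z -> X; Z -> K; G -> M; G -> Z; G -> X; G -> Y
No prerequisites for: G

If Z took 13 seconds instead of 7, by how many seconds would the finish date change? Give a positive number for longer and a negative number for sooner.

6

The binding path is G→Z→X = 8+7+9 = 24; finish at 24 seconds.
Z is on the critical path; changing it to 13 makes that path 30 seconds.
No other chain overtakes it, so the finish is 30 seconds.
Change in finish: 30 − 24 = +6 seconds.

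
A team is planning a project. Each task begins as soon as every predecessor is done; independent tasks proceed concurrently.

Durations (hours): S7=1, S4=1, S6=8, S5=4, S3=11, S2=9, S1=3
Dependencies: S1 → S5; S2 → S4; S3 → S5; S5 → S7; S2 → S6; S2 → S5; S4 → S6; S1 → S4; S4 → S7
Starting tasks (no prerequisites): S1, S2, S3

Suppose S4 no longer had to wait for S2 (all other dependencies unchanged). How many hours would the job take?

Before: longest chain S2→S4→S6 = 9+1+8 = 18, finish 18.
Without S2→S4, S4's earliest start moves from 9 to 3.
New critical path: S2→S6 = 9+8 = 17 ⇒ 17 hours.

17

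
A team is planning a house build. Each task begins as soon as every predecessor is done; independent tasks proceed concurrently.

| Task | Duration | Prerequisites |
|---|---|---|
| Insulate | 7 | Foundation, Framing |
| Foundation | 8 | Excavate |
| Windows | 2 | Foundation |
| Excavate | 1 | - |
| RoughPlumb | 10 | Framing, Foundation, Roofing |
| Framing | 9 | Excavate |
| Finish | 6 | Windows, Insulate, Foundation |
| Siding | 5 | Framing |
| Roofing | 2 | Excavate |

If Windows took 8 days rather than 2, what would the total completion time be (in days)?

Baseline: Excavate→Framing→Insulate→Finish = 1+9+7+6 = 23 → 23 days.
Windows is off the critical path — its longest chain is 17 days, giving 6 of slack.
New critical path: Excavate→Foundation→Windows→Finish = 1+8+8+6 = 23 ⇒ 23 days.

23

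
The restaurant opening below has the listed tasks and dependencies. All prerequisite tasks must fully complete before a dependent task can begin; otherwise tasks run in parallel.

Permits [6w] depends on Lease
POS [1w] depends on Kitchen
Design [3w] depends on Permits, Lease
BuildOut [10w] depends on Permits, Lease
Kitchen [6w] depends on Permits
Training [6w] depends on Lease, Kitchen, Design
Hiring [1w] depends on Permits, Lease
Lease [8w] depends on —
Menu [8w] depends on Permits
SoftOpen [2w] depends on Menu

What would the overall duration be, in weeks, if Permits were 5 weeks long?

25

As given, the longest chain is Lease→Permits→Kitchen→Training = 8+6+6+6 = 26, so the finish is 26 weeks.
Permits lies on that path, so at 5 weeks the path becomes 25 weeks.
The critical path is still Lease→Permits→Kitchen→Training; finish is now 25 weeks.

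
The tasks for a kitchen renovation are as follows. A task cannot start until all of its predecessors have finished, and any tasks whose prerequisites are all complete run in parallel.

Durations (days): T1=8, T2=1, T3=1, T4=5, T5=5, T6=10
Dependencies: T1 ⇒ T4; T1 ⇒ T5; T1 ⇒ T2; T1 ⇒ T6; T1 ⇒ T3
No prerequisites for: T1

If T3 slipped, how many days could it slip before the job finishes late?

Critical path: T1→T6 = 8+10 = 18, so the finish is 18 days.
The longest chain containing T3 totals 9 days.
Slack of T3 = 17 − 8 = 9 days.

9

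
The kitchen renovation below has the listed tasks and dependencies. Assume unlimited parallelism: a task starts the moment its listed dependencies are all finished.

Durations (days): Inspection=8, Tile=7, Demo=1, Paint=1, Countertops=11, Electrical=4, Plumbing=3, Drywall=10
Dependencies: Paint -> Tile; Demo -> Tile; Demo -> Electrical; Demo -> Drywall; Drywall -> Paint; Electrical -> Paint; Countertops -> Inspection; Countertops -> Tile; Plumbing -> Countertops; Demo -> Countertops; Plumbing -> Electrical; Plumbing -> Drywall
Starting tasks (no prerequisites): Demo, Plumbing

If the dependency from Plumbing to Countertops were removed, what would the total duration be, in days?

Before: longest chain Plumbing→Countertops→Inspection = 3+11+8 = 22, finish 22.
Without Plumbing→Countertops, Countertops's earliest start moves from 3 to 1.
The longest chain is now Plumbing→Drywall→Paint→Tile = 3+10+1+7 = 21, so the kitchen renovation takes 21 days.

21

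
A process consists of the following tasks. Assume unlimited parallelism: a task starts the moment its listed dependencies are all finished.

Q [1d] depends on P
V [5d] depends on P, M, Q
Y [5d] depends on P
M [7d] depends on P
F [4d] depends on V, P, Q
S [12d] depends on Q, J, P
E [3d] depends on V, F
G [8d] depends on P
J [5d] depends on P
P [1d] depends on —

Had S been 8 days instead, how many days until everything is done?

Actual critical path: P→M→V→F→E = 1+7+5+4+3 = 20 ⇒ 20 days.
The longest path through S is only 18 days, so S has float 2.
The critical path is still P→M→V→F→E; finish is now 20 days.

20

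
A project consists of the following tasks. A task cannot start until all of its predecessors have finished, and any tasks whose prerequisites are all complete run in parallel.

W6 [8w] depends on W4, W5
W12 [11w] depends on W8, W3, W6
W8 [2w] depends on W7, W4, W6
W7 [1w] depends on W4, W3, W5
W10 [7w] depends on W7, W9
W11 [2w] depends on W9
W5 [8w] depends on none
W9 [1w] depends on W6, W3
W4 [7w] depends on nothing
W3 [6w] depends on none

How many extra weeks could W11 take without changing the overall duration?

10

W5→W6→W8→W12 = 8+8+2+11 = 29 sets the makespan at 29 weeks.
W11 finishes as early as 19 and must finish by 29.
Slack of W11 = 27 − 17 = 10 weeks.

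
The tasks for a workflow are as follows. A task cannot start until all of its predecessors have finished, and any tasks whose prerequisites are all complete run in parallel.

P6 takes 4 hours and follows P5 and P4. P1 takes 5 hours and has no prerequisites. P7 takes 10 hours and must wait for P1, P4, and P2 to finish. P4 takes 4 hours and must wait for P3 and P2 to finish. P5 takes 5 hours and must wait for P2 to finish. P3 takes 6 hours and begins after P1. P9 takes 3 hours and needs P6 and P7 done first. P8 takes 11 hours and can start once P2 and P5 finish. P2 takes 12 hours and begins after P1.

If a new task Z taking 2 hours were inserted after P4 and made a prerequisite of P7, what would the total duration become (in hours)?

36

Originally the project takes 34 hours.
With Z inserted, P7 now waits for max(P1, P4, P2, Z).
New critical path: P1→P2→P4→Z→P7→P9 = 5+12+4+2+10+3 = 36 ⇒ 36 hours.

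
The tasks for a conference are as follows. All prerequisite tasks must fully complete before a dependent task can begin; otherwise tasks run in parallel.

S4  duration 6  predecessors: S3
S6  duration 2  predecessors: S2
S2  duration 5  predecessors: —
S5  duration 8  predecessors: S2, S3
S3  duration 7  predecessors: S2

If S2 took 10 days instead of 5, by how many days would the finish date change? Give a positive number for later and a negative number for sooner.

5

As given, the longest chain is S2→S3→S5 = 5+7+8 = 20, so the finish is 20 days.
S2 is on the critical path; changing it to 10 makes that path 25 days.
That remains the longest chain; total 25 days.
Change in finish: 25 − 20 = +5 days.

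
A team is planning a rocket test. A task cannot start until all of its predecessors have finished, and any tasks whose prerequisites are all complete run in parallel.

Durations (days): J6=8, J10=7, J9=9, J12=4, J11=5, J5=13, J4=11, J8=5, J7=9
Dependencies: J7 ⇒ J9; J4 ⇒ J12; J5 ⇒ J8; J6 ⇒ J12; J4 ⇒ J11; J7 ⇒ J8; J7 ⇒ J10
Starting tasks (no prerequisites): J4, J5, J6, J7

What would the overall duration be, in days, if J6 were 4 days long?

18

Critical path before the change: J5→J8 = 13+5 = 18 giving 18 days.
J6 has 6 days of float (longest path through it is 12).
The critical path is still J5→J8; finish is now 18 days.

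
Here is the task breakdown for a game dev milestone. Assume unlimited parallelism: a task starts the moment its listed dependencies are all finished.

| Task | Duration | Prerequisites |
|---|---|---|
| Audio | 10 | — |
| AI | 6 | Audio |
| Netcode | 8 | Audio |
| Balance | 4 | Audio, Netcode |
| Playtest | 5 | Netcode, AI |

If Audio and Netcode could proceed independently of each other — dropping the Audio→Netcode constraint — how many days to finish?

21

With the dependency in place, Audio→Netcode→Playtest = 10+8+5 = 23 sets the finish at 23 days.
Without Audio→Netcode, Netcode's earliest start moves from 10 to 0.
The longest chain is now Audio→AI→Playtest = 10+6+5 = 21, so the project takes 21 days.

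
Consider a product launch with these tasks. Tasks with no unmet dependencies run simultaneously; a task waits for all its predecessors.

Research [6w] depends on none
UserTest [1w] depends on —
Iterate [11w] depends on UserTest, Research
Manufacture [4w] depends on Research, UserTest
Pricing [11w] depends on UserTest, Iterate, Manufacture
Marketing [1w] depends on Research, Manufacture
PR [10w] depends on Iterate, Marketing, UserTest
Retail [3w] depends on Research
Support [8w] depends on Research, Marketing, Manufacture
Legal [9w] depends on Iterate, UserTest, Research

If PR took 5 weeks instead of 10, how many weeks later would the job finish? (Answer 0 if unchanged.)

As given, the longest chain is Research→Iterate→Pricing = 6+11+11 = 28, so the finish is 28 weeks.
PR is off the critical path — its longest chain is 27 weeks, giving 1 of slack.
No other chain overtakes it, so the finish is 28 weeks.
Change in finish: 28 − 28 = +0 weeks.

0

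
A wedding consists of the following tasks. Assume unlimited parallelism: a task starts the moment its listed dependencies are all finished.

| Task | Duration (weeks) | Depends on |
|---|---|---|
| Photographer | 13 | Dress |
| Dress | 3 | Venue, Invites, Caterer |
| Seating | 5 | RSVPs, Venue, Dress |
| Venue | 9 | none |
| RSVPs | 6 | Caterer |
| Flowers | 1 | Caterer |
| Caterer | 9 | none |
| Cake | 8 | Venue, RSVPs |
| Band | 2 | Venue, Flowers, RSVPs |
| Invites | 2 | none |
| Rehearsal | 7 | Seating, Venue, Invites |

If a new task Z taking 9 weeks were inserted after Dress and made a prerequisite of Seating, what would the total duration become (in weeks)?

Originally the schedule takes 27 weeks.
With Z inserted, Seating now waits for max(RSVPs, Venue, Dress, Z).
New critical path: Venue→Dress→Z→Seating→Rehearsal = 9+3+9+5+7 = 33 ⇒ 33 weeks.

33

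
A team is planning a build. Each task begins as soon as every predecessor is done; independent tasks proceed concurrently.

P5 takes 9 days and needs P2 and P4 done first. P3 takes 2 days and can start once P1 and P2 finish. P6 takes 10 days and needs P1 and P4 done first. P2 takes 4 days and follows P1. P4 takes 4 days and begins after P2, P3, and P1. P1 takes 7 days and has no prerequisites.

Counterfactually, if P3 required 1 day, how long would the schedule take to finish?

26

Baseline: P1→P2→P3→P4→P6 = 7+4+2+4+10 = 27 → 27 days.
P3 is on the critical path; changing it to 1 makes that path 26 days.
No other chain overtakes it, so the finish is 26 days.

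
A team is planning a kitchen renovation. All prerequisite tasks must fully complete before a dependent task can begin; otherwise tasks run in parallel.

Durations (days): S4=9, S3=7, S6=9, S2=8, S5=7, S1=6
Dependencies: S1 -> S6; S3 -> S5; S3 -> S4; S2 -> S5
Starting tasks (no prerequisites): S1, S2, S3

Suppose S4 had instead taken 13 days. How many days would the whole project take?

20

The binding path is S3→S4 = 7+9 = 16; finish at 16 days.
S4 is on the critical path; changing it to 13 makes that path 20 days.
That remains the longest chain; total 20 days.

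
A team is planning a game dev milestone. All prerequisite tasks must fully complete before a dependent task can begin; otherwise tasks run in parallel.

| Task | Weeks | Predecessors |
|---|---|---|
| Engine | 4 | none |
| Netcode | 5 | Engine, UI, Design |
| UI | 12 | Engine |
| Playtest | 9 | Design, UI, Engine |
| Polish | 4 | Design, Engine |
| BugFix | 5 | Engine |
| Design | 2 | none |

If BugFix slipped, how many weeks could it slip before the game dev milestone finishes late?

16

The longest chain is Engine→UI→Playtest = 4+12+9 = 25; overall finish 25 weeks.
Longest path through BugFix: 9 weeks (earliest finish 9, latest finish 25).
Float = 25 − 9 = 16.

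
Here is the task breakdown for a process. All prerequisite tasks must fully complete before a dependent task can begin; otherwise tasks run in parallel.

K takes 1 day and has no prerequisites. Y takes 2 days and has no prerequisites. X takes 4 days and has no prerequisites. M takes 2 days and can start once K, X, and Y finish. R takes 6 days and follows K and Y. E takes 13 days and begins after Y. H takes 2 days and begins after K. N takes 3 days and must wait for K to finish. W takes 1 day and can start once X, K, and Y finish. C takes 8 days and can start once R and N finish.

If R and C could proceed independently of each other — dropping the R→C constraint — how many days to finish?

With the dependency in place, Y→R→C = 2+6+8 = 16 sets the finish at 16 days.
Without R→C, C's earliest start moves from 8 to 4.
After: Y→E = 2+13 = 15 → 15 days.

15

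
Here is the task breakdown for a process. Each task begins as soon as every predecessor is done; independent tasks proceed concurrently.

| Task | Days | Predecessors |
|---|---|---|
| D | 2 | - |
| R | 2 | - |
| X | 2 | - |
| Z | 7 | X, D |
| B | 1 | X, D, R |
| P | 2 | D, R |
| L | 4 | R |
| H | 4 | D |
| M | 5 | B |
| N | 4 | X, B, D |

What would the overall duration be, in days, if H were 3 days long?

9

As given, the longest chain is D→Z = 2+7 = 9, so the finish is 9 days.
The longest path through H is only 6 days, so H has float 3.
That remains the longest chain; total 9 days.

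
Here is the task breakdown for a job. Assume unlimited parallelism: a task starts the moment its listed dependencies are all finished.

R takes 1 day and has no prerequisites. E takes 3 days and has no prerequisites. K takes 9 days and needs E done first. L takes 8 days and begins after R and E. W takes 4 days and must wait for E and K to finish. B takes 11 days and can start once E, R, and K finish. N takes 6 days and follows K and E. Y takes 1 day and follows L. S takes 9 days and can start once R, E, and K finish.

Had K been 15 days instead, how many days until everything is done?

The binding path is E→K→B = 3+9+11 = 23; finish at 23 days.
Since K is critical, the +6 change carries straight to that chain (now 29 days).
No other chain overtakes it, so the finish is 29 days.

29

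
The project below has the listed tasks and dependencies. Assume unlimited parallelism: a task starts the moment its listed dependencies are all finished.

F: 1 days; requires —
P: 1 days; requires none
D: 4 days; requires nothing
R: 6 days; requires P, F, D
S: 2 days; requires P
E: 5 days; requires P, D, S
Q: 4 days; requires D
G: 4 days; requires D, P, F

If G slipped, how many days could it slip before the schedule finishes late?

D→R = 4+6 = 10 sets the makespan at 10 days.
Longest path through G: 8 days (earliest finish 8, latest finish 10).
So G can slip 10 − 8 = 2 days.

2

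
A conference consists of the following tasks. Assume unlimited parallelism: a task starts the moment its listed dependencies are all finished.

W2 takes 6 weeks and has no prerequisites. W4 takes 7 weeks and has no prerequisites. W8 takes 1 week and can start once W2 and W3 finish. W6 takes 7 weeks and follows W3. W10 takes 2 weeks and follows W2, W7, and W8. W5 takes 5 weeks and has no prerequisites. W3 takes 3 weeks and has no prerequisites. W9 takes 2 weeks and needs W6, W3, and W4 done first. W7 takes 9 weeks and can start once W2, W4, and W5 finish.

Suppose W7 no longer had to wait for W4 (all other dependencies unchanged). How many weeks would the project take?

Original critical path: W4→W7→W10 = 7+9+2 = 18 ⇒ 18 weeks.
Without W4→W7, W7's earliest start moves from 7 to 6.
The longest chain is now W2→W7→W10 = 6+9+2 = 17, so the project takes 17 weeks.

17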